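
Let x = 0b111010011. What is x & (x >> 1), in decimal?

193

x = 111010011 = 467
x>>1 = 011101001
AND  = 011000001 = 193
(x & (x >> 1) has a 1 wherever x has two consecutive 1 bits.)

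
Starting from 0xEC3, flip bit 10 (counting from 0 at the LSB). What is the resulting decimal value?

x = 111011000011
bit 10 is currently 1; toggle it via x ^ (1 << 10) = x ^ 1024
→ 101011000011 = 2755

2755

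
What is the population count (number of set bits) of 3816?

3816 = 111011101000
Count the 1s: 1 + 1 + 1 + 1 + 1 + 1 + 1 = 7

7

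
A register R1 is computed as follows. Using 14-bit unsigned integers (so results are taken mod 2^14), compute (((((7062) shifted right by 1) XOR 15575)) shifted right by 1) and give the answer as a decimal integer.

7062 = 01101110010110
→ shifted right by 1 → 00110111001011 = 3531
15575 = 11110011010111
→ XOR → 11000100011100 = 12572
→ shifted right by 1 → 01100010001110 = 6286

6286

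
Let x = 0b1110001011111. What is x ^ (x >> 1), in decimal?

4720

x = 1110001011111 = 7263
x>>1 = 0111000101111
XOR  = 1001001110000 = 4720
(x ^ (x >> 1) gives the standard binary-reflected Gray code of x.)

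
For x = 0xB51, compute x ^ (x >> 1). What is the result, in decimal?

3833

x = 101101010001 = 2897
x>>1 = 010110101000
XOR  = 111011111001 = 3833
(x ^ (x >> 1) gives the standard binary-reflected Gray code of x.)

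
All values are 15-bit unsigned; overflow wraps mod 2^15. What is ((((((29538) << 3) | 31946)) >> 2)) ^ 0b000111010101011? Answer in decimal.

29538 = 111001101100010
→ << 3 (mod 2^15) → 001101100010000 = 6928
31946 = 111110011001010
→ | → 111111111011010 = 32730
→ >> 2 → 001111111110110 = 8182
0b000111010101011 = 000111010101011
→ ^ → 001000101011101 = 4445

4445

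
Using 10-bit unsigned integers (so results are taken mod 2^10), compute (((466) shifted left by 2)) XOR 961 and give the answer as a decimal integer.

137

466 = 0111010010
→ shifted left by 2 (mod 2^10) → 1101001000 = 840
961 = 1111000001
→ XOR → 0010001001 = 137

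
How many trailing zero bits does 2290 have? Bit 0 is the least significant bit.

1

2290 = 100011110010
Trailing zeros: 1, so the lowest set bit is bit 1 (value 2).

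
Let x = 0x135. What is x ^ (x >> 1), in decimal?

431

x = 100110101 = 309
x>>1 = 010011010
XOR  = 110101111 = 431
(x ^ (x >> 1) gives the standard binary-reflected Gray code of x.)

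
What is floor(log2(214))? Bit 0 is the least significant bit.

214 = 11010110
The topmost 1 is at position 7 (since 2^7 = 128 ≤ 214 < 256).

7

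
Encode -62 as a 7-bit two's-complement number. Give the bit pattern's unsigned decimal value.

66

62 in 7 bits: 0111110
Invert: 1000001
Add 1:  1000010 = 66
(Check: 2^7 - 62 = 128 - 62 = 66.)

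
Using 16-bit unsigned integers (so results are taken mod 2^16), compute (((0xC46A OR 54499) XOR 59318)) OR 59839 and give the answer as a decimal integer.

64511

0xC46A = 1100010001101010
54499 = 1101010011100011
→ OR → 1101010011101011 = 54507
59318 = 1110011110110110
→ XOR → 0011001101011101 = 13149
59839 = 1110100110111111
→ OR → 1111101111111111 = 64511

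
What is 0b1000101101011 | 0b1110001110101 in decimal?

7551

a = 1000101101011
b = 1110001110101
 OR → 1110101111111 = 7551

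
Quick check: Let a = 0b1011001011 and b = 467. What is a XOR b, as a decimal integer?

792

a = 1011001011
467 = 0111010011
XOR → 1100011000 = 792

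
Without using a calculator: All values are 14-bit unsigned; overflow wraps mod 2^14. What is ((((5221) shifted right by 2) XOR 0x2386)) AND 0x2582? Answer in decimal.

5221 = 01010001100101
→ shifted right by 2 → 00010100011001 = 1305
0x2386 = 10001110000110
→ XOR → 10011010011111 = 9887
0x2582 = 10010110000010
→ AND → 10010010000010 = 9346

9346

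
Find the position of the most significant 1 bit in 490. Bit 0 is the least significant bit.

8

490 = 111101010
The topmost 1 is at position 8 (since 2^8 = 256 ≤ 490 < 512).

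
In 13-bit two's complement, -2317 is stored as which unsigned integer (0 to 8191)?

2317 in 13 bits: 0100100001101
Invert: 1011011110010
Add 1:  1011011110011 = 5875
(Check: 2^13 - 2317 = 8192 - 2317 = 5875.)

5875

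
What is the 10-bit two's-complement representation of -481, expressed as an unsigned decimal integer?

481 in 10 bits: 0111100001
Invert: 1000011110
Add 1:  1000011111 = 543
(Check: 2^10 - 481 = 1024 - 481 = 543.)

543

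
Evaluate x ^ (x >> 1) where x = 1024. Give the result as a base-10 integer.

x = 10000000000 = 1024
x>>1 = 01000000000
XOR  = 11000000000 = 1536
(x ^ (x >> 1) gives the standard binary-reflected Gray code of x.)

1536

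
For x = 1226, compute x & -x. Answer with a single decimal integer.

x = 10011001010 = 1226
-x (two's complement) = …01100110110
AND   = 00000000010 = 2
(x & -x isolates the lowest set bit of x.)

2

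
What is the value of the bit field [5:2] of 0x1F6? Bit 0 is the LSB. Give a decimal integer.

v = 111110110
Shift right by 2: 1111101
Mask low 4 bits: 1101 = 13

13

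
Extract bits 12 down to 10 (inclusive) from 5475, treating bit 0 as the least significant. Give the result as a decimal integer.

v = 1010101100011
Shift right by 10: 101
Mask low 3 bits: 101 = 5

5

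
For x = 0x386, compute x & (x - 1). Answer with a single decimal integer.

x = 1110000110 = 902
x - 1 = 1110000101
AND   = 1110000100 = 900
(x & (x - 1) clears the lowest set bit of x.)

900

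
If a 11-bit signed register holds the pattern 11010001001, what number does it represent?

pattern = 11010001001 (MSB is 1 ⇒ negative)
Invert: 00101110110, add 1 → 00101110111 = 375, so the value is -375.
(Equivalently: 1673 - 2^11 = 1673 - 2048 = -375.)

-375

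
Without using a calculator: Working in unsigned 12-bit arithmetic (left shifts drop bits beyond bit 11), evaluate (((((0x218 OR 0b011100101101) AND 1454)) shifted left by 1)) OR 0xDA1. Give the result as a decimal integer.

4089

0x218 = 001000011000
0b011100101101 = 011100101101
→ OR → 011100111101 = 1853
1454 = 010110101110
→ AND → 010100101100 = 1324
→ shifted left by 1 (mod 2^12) → 101001011000 = 2648
0xDA1 = 110110100001
→ OR → 111111111001 = 4089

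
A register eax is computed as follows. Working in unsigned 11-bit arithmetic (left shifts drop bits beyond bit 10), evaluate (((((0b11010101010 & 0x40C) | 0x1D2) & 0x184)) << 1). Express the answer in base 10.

768

0b11010101010 = 11010101010
0x40C = 10000001100
→ & → 10000001000 = 1032
0x1D2 = 00111010010
→ | → 10111011010 = 1498
0x184 = 00110000100
→ & → 00110000000 = 384
→ << 1 (mod 2^11) → 01100000000 = 768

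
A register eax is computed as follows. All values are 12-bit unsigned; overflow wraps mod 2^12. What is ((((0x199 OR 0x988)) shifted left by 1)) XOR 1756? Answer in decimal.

1518

0x199 = 000110011001
0x988 = 100110001000
→ OR → 100110011001 = 2457
→ shifted left by 1 (mod 2^12) → 001100110010 = 818
1756 = 011011011100
→ XOR → 010111101110 = 1518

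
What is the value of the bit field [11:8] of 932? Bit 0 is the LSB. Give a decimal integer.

3

v = 00001110100100
Shift right by 8: 000011
Mask low 4 bits: 0011 = 3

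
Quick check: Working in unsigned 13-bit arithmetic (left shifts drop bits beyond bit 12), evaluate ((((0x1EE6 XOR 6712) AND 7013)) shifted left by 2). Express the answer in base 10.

0x1EE6 = 1111011100110
6712 = 1101000111000
→ XOR → 0010011011110 = 1246
7013 = 1101101100101
→ AND → 0000001000100 = 68
→ shifted left by 2 (mod 2^13) → 0000100010000 = 272

272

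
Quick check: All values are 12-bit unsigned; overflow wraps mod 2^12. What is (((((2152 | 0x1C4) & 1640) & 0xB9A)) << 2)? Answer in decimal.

2152 = 100001101000
0x1C4 = 000111000100
→ | → 100111101100 = 2540
1640 = 011001101000
→ & → 000001101000 = 104
0xB9A = 101110011010
→ & → 000000001000 = 8
→ << 2 (mod 2^12) → 000000100000 = 32

32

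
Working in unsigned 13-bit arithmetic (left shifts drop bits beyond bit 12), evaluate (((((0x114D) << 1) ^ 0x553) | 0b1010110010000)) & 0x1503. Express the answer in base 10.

0x114D = 1000101001101
→ << 1 (mod 2^13) → 0001010011010 = 666
0x553 = 0010101010011
→ ^ → 0011111001001 = 1993
0b1010110010000 = 1010110010000
→ | → 1011111011001 = 6105
0x1503 = 1010100000011
→ & → 1010100000001 = 5377

5377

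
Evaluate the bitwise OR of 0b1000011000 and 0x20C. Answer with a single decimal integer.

a = 1000011000
0x20C = 1000001100
 OR → 1000011100 = 540

540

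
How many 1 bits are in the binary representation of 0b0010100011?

4

n = 10100011
Count the 1s: 1 + 1 + 1 + 1 = 4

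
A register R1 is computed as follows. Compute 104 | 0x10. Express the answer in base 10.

104 = 1101000
0x10 = 0010000
 OR → 1111000 = 120

120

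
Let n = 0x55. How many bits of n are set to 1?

0x55 = 1010101
Count the 1s: 1 + 1 + 1 + 1 = 4

4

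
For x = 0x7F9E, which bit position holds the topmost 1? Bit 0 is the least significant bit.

0x7F9E = 111111110011110
The topmost 1 is at position 14 (since 2^14 = 16384 ≤ 32670 < 32768).

14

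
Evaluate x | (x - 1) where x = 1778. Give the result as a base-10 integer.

x = 11011110010 = 1778
x - 1 = 11011110001
OR    = 11011110011 = 1779
(x | (x - 1) sets all bits below the lowest set bit.)

1779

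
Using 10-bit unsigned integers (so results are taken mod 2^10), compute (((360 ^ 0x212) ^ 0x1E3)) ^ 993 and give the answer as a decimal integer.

360 = 0101101000
0x212 = 1000010010
→ ^ → 1101111010 = 890
0x1E3 = 0111100011
→ ^ → 1010011001 = 665
993 = 1111100001
→ ^ → 0101111000 = 376

376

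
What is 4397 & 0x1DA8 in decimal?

4392

4397 = 1000100101101
0x1DA8 = 1110110101000
AND → 1000100101000 = 4392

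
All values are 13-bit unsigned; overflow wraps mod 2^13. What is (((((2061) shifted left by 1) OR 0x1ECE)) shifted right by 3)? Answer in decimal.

2061 = 0100000001101
→ shifted left by 1 (mod 2^13) → 1000000011010 = 4122
0x1ECE = 1111011001110
→ OR → 1111011011110 = 7902
→ shifted right by 3 → 0001111011011 = 987

987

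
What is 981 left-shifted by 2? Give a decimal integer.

3924

981 = 001111010101
shift left by 2 → 111101010100 = 3924
(equivalently, 981 × 2^2 = 981 × 4)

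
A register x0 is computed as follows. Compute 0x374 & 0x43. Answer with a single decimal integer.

64

0x374 = 1101110100
0x43 = 0001000011
AND → 0001000000 = 64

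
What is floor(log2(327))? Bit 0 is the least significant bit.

327 = 101000111
The topmost 1 is at position 8 (since 2^8 = 256 ≤ 327 < 512).

8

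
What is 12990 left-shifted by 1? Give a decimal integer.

12990 = 011001010111110
shift left by 1 → 110010101111100 = 25980
(equivalently, 12990 × 2^1 = 12990 × 2)

25980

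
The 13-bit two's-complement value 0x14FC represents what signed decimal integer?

pattern = 1010011111100 (MSB is 1 ⇒ negative)
Invert: 0101100000011, add 1 → 0101100000100 = 2820, so the value is -2820.
(Equivalently: 5372 - 2^13 = 5372 - 8192 = -2820.)

-2820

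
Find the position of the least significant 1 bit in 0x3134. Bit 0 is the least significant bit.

2

0x3134 = 11000100110100
Trailing zeros: 2, so the lowest set bit is bit 2 (value 4).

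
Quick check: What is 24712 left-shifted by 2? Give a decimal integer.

24712 = 00110000010001000
shift left by 2 → 11000001000100000 = 98848
(equivalently, 24712 × 2^2 = 24712 × 4)

98848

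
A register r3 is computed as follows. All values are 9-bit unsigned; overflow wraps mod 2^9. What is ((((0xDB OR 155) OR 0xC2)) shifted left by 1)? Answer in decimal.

0xDB = 011011011
155 = 010011011
→ OR → 011011011 = 219
0xC2 = 011000010
→ OR → 011011011 = 219
→ shifted left by 1 (mod 2^9) → 110110110 = 438

438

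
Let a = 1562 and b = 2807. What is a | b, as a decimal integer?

3839

1562 = 011000011010
2807 = 101011110111
 OR → 111011111111 = 3839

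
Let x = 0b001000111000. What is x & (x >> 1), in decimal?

x = 1000111000 = 568
x>>1 = 0100011100
AND  = 0000011000 = 24
(x & (x >> 1) has a 1 wherever x has two consecutive 1 bits.)

24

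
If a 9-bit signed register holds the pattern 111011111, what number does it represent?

-33

pattern = 111011111 (MSB is 1 ⇒ negative)
Invert: 000100000, add 1 → 000100001 = 33, so the value is -33.
(Equivalently: 479 - 2^9 = 479 - 512 = -33.)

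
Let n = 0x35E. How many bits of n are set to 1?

0x35E = 1101011110
Count the 1s: 1 + 1 + 1 + 1 + 1 + 1 + 1 = 7

7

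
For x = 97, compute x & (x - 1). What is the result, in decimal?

x = 1100001 = 97
x - 1 = 1100000
AND   = 1100000 = 96
(x & (x - 1) clears the lowest set bit of x.)

96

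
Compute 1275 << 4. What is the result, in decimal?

1275 = 000010011111011
shift left by 4 → 100111110110000 = 20400
(equivalently, 1275 × 2^4 = 1275 × 16)

20400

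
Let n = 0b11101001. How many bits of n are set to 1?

n = 11101001
Count the 1s: 1 + 1 + 1 + 1 + 1 = 5

5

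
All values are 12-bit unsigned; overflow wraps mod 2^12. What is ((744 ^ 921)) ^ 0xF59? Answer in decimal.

3624

744 = 001011101000
921 = 001110011001
→ ^ → 000101110001 = 369
0xF59 = 111101011001
→ ^ → 111000101000 = 3624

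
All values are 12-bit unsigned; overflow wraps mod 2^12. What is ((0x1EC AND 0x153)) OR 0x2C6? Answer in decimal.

966

0x1EC = 000111101100
0x153 = 000101010011
→ AND → 000101000000 = 320
0x2C6 = 001011000110
→ OR → 001111000110 = 966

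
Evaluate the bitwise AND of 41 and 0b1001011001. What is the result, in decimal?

9

41 = 0000101001
b = 1001011001
AND → 0000001001 = 9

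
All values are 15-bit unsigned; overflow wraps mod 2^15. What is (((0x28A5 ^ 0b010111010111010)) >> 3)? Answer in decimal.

0x28A5 = 010100010100101
0b010111010111010 = 010111010111010
→ ^ → 000011000011111 = 1567
→ >> 3 → 000000011000011 = 195

195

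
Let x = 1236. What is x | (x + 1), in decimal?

x = 10011010100 = 1236
x + 1 = 10011010101
OR    = 10011010101 = 1237
(x | (x + 1) sets the lowest cleared bit.)

1237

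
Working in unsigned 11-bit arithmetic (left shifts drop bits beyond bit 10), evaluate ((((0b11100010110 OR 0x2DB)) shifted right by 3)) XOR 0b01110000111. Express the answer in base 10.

892

0b11100010110 = 11100010110
0x2DB = 01011011011
→ OR → 11111011111 = 2015
→ shifted right by 3 → 00011111011 = 251
0b01110000111 = 01110000111
→ XOR → 01101111100 = 892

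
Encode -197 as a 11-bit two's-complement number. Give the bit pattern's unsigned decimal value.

1851

197 in 11 bits: 00011000101
Invert: 11100111010
Add 1:  11100111011 = 1851
(Check: 2^11 - 197 = 2048 - 197 = 1851.)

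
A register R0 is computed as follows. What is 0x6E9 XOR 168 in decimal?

1601

0x6E9 = 11011101001
168 = 00010101000
XOR → 11001000001 = 1601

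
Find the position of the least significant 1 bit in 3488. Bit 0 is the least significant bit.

5

3488 = 110110100000
Trailing zeros: 5, so the lowest set bit is bit 5 (value 32).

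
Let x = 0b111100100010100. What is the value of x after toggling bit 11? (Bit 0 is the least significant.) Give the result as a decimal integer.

28948

x = 111100100010100
bit 11 is currently 1; toggle it via x ^ (1 << 11) = x ^ 2048
→ 111000100010100 = 28948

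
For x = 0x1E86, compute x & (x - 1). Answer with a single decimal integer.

x = 1111010000110 = 7814
x - 1 = 1111010000101
AND   = 1111010000100 = 7812
(x & (x - 1) clears the lowest set bit of x.)

7812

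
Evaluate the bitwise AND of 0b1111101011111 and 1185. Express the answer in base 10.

1025

a = 1111101011111
1185 = 0010010100001
AND → 0010000000001 = 1025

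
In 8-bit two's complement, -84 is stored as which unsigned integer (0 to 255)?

172

84 in 8 bits: 01010100
Invert: 10101011
Add 1:  10101100 = 172
(Check: 2^8 - 84 = 256 - 84 = 172.)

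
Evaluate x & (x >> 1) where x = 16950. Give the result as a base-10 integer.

18

x = 100001000110110 = 16950
x>>1 = 010000100011011
AND  = 000000000010010 = 18
(x & (x >> 1) has a 1 wherever x has two consecutive 1 bits.)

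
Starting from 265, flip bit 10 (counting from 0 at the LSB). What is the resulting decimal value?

1289

x = 0000100001001
bit 10 is currently 0; toggle it via x ^ (1 << 10) = x ^ 1024
→ 0010100001001 = 1289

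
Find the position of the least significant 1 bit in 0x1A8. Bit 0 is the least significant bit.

0x1A8 = 110101000
Trailing zeros: 3, so the lowest set bit is bit 3 (value 8).

3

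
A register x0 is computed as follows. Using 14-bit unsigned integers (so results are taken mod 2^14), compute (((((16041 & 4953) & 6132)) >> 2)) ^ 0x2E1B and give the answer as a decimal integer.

16041 = 11111010101001
4953 = 01001101011001
→ & → 01001000001001 = 4617
6132 = 01011111110100
→ & → 01001000000000 = 4608
→ >> 2 → 00010010000000 = 1152
0x2E1B = 10111000011011
→ ^ → 10101010011011 = 10907

10907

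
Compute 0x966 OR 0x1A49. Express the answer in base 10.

7023

0x966 = 0100101100110
0x1A49 = 1101001001001
 OR → 1101101101111 = 7023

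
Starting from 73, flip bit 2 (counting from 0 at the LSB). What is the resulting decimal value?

x = 001001001
bit 2 is currently 0; toggle it via x ^ (1 << 2) = x ^ 4
→ 001001101 = 77

77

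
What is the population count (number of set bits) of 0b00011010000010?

n = 11010000010
Count the 1s: 1 + 1 + 1 + 1 = 4

4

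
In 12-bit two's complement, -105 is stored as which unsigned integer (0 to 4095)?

105 in 12 bits: 000001101001
Invert: 111110010110
Add 1:  111110010111 = 3991
(Check: 2^12 - 105 = 4096 - 105 = 3991.)

3991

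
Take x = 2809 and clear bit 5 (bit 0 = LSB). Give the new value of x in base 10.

2777

x = 101011111001
bit 5 is currently 1; clear it via x & ~(1 << 5) = x & ~32
→ 101011011001 = 2777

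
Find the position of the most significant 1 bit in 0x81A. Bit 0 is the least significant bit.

11

0x81A = 100000011010
The topmost 1 is at position 11 (since 2^11 = 2048 ≤ 2074 < 4096).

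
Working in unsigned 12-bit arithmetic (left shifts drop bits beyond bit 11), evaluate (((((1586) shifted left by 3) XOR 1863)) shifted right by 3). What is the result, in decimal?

1586 = 011000110010
→ shifted left by 3 (mod 2^12) → 000110010000 = 400
1863 = 011101000111
→ XOR → 011011010111 = 1751
→ shifted right by 3 → 000011011010 = 218

218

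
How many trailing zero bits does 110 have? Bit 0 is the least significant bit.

110 = 1101110
Trailing zeros: 1, so the lowest set bit is bit 1 (value 2).

1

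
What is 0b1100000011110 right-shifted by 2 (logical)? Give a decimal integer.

x = 1100000011110
shift right by 2 → 0011000000111 = 1543
(equivalently, floor(6174 / 4))

1543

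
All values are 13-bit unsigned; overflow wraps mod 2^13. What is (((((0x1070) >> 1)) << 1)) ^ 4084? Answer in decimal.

8068

0x1070 = 1000001110000
→ >> 1 → 0100000111000 = 2104
→ << 1 (mod 2^13) → 1000001110000 = 4208
4084 = 0111111110100
→ ^ → 1111110000100 = 8068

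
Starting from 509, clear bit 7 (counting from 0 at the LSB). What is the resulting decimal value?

381

x = 000111111101
bit 7 is currently 1; clear it via x & ~(1 << 7) = x & ~128
→ 000101111101 = 381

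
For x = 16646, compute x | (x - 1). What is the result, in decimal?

x = 100000100000110 = 16646
x - 1 = 100000100000101
OR    = 100000100000111 = 16647
(x | (x - 1) sets all bits below the lowest set bit.)

16647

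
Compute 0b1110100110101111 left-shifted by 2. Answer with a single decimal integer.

x = 001110100110101111
shift left by 2 → 111010011010111100 = 239292
(equivalently, 59823 × 2^2 = 59823 × 4)

239292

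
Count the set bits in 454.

5

454 = 111000110
Count the 1s: 1 + 1 + 1 + 1 + 1 = 5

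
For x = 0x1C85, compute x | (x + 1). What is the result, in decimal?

x = 1110010000101 = 7301
x + 1 = 1110010000110
OR    = 1110010000111 = 7303
(x | (x + 1) sets the lowest cleared bit.)

7303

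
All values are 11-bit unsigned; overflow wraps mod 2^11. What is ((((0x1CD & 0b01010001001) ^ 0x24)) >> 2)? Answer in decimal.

43

0x1CD = 00111001101
0b01010001001 = 01010001001
→ & → 00010001001 = 137
0x24 = 00000100100
→ ^ → 00010101101 = 173
→ >> 2 → 00000101011 = 43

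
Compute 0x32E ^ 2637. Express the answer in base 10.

2403

0x32E = 001100101110
2637 = 101001001101
XOR → 100101100011 = 2403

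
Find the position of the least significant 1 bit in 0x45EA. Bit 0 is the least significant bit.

1

0x45EA = 100010111101010
Trailing zeros: 1, so the lowest set bit is bit 1 (value 2).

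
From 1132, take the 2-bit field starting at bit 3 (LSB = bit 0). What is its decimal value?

v = 10001101100
Shift right by 3: 10001101
Mask low 2 bits: 01 = 1

1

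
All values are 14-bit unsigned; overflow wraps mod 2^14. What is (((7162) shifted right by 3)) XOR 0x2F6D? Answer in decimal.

11282

7162 = 01101111111010
→ shifted right by 3 → 00001101111111 = 895
0x2F6D = 10111101101101
→ XOR → 10110000010010 = 11282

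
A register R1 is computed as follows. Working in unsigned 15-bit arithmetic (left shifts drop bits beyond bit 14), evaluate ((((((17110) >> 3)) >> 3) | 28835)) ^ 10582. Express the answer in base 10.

22781

17110 = 100001011010110
→ >> 3 → 000100001011010 = 2138
→ >> 3 → 000000100001011 = 267
28835 = 111000010100011
→ | → 111000110101011 = 29099
10582 = 010100101010110
→ ^ → 101100011111101 = 22781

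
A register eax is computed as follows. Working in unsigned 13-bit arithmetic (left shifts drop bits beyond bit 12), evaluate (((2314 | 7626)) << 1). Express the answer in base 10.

2314 = 0100100001010
7626 = 1110111001010
→ | → 1110111001010 = 7626
→ << 1 (mod 2^13) → 1101110010100 = 7060

7060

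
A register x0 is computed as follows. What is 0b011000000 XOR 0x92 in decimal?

a = 11000000
0x92 = 10010010
XOR → 01010010 = 82

82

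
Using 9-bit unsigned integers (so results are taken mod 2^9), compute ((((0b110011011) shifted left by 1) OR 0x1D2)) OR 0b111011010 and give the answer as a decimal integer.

0b110011011 = 110011011
→ shifted left by 1 (mod 2^9) → 100110110 = 310
0x1D2 = 111010010
→ OR → 111110110 = 502
0b111011010 = 111011010
→ OR → 111111110 = 510

510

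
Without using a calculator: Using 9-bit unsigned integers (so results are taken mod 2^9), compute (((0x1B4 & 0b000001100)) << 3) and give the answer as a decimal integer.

0x1B4 = 110110100
0b000001100 = 000001100
→ & → 000000100 = 4
→ << 3 (mod 2^9) → 000100000 = 32

32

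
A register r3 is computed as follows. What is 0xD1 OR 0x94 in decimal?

0xD1 = 11010001
0x94 = 10010100
 OR → 11010101 = 213

213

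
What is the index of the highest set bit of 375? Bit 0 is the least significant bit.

8

375 = 101110111
The topmost 1 is at position 8 (since 2^8 = 256 ≤ 375 < 512).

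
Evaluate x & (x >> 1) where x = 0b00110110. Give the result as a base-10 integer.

18

x = 110110 = 54
x>>1 = 011011
AND  = 010010 = 18
(x & (x >> 1) has a 1 wherever x has two consecutive 1 bits.)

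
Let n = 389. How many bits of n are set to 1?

4

389 = 110000101
Count the 1s: 1 + 1 + 1 + 1 = 4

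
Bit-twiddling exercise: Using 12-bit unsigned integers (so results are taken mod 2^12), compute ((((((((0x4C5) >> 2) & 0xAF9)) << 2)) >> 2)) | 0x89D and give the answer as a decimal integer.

0x4C5 = 010011000101
→ >> 2 → 000100110001 = 305
0xAF9 = 101011111001
→ & → 000000110001 = 49
→ << 2 (mod 2^12) → 000011000100 = 196
→ >> 2 → 000000110001 = 49
0x89D = 100010011101
→ | → 100010111101 = 2237

2237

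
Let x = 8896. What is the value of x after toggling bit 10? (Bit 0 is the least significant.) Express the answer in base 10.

9920

x = 010001011000000
bit 10 is currently 0; toggle it via x ^ (1 << 10) = x ^ 1024
→ 010011011000000 = 9920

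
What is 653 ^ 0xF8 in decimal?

653 = 1010001101
0xF8 = 0011111000
XOR → 1001110101 = 629

629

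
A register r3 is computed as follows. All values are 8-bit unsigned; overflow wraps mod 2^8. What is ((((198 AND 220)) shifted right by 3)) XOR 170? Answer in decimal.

198 = 11000110
220 = 11011100
→ AND → 11000100 = 196
→ shifted right by 3 → 00011000 = 24
170 = 10101010
→ XOR → 10110010 = 178

178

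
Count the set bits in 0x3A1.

0x3A1 = 1110100001
Count the 1s: 1 + 1 + 1 + 1 + 1 = 5

5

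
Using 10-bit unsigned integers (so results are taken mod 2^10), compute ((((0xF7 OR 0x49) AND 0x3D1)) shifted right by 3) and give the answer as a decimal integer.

0xF7 = 0011110111
0x49 = 0001001001
→ OR → 0011111111 = 255
0x3D1 = 1111010001
→ AND → 0011010001 = 209
→ shifted right by 3 → 0000011010 = 26

26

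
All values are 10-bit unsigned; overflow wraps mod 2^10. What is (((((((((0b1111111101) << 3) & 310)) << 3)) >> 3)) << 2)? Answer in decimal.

0b1111111101 = 1111111101
→ << 3 (mod 2^10) → 1111101000 = 1000
310 = 0100110110
→ & → 0100100000 = 288
→ << 3 (mod 2^10) → 0100000000 = 256
→ >> 3 → 0000100000 = 32
→ << 2 (mod 2^10) → 0010000000 = 128

128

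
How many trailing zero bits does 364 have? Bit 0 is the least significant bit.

2

364 = 101101100
Trailing zeros: 2, so the lowest set bit is bit 2 (value 4).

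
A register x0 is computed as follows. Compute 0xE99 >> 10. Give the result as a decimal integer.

3

0xE99 = 111010011001
shift right by 10 → 000000000011 = 3
(equivalently, floor(3737 / 1024))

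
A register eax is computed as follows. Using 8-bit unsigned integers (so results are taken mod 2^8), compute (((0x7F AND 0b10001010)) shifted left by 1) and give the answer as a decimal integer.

0x7F = 01111111
0b10001010 = 10001010
→ AND → 00001010 = 10
→ shifted left by 1 (mod 2^8) → 00010100 = 20

20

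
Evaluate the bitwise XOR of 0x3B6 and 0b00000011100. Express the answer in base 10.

938

0x3B6 = 1110110110
b = 0000011100
XOR → 1110101010 = 938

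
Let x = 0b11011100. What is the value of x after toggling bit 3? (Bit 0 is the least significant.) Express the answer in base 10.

212

x = 11011100
bit 3 is currently 1; toggle it via x ^ (1 << 3) = x ^ 8
→ 11010100 = 212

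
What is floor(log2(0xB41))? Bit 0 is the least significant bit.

0xB41 = 101101000001
The topmost 1 is at position 11 (since 2^11 = 2048 ≤ 2881 < 4096).

11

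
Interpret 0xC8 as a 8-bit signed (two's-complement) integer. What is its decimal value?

-56

pattern = 11001000 (MSB is 1 ⇒ negative)
Invert: 00110111, add 1 → 00111000 = 56, so the value is -56.
(Equivalently: 200 - 2^8 = 200 - 256 = -56.)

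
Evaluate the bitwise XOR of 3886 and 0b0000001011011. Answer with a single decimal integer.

3886 = 111100101110
b = 000001011011
XOR → 111101110101 = 3957

3957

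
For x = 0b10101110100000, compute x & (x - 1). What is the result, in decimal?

11136

x = 10101110100000 = 11168
x - 1 = 10101110011111
AND   = 10101110000000 = 11136
(x & (x - 1) clears the lowest set bit of x.)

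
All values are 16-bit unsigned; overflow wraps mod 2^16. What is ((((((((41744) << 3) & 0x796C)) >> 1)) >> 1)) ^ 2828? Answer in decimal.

41744 = 1010001100010000
→ << 3 (mod 2^16) → 0001100010000000 = 6272
0x796C = 0111100101101100
→ & → 0001100000000000 = 6144
→ >> 1 → 0000110000000000 = 3072
→ >> 1 → 0000011000000000 = 1536
2828 = 0000101100001100
→ ^ → 0000110100001100 = 3340

3340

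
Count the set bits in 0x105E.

6

0x105E = 1000001011110
Count the 1s: 1 + 1 + 1 + 1 + 1 + 1 = 6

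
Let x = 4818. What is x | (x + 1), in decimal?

x = 1001011010010 = 4818
x + 1 = 1001011010011
OR    = 1001011010011 = 4819
(x | (x + 1) sets the lowest cleared bit.)

4819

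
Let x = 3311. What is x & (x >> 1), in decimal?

1127

x = 110011101111 = 3311
x>>1 = 011001110111
AND  = 010001100111 = 1127
(x & (x >> 1) has a 1 wherever x has two consecutive 1 bits.)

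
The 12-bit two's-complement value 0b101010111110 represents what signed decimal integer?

-1346

pattern = 101010111110 (MSB is 1 ⇒ negative)
Invert: 010101000001, add 1 → 010101000010 = 1346, so the value is -1346.
(Equivalently: 2750 - 2^12 = 2750 - 4096 = -1346.)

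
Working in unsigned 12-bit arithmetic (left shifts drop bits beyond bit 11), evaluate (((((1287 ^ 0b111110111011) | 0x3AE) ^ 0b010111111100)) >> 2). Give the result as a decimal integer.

1287 = 010100000111
0b111110111011 = 111110111011
→ ^ → 101010111100 = 2748
0x3AE = 001110101110
→ | → 101110111110 = 3006
0b010111111100 = 010111111100
→ ^ → 111001000010 = 3650
→ >> 2 → 001110010000 = 912

912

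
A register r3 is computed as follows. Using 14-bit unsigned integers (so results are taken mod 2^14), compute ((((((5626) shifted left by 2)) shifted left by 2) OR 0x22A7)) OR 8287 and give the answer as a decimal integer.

5626 = 01010111111010
→ shifted left by 2 (mod 2^14) → 01011111101000 = 6120
→ shifted left by 2 (mod 2^14) → 01111110100000 = 8096
0x22A7 = 10001010100111
→ OR → 11111110100111 = 16295
8287 = 10000001011111
→ OR → 11111111111111 = 16383

16383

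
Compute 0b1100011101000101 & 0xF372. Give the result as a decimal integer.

a = 1100011101000101
0xF372 = 1111001101110010
AND → 1100001101000000 = 49984

49984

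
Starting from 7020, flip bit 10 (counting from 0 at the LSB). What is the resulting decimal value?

x = 1101101101100
bit 10 is currently 0; toggle it via x ^ (1 << 10) = x ^ 1024
→ 1111101101100 = 8044

8044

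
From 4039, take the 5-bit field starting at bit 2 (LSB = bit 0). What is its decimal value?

v = 0111111000111
Shift right by 2: 01111110001
Mask low 5 bits: 10001 = 17

17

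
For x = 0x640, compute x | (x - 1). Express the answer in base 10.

1663

x = 11001000000 = 1600
x - 1 = 11000111111
OR    = 11001111111 = 1663
(x | (x - 1) sets all bits below the lowest set bit.)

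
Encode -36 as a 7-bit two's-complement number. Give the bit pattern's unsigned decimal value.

92

36 in 7 bits: 0100100
Invert: 1011011
Add 1:  1011100 = 92
(Check: 2^7 - 36 = 128 - 36 = 92.)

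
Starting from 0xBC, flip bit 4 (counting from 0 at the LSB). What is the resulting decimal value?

172

x = 10111100
bit 4 is currently 1; toggle it via x ^ (1 << 4) = x ^ 16
→ 10101100 = 172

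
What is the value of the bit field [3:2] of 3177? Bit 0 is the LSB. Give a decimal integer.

v = 110001101001
Shift right by 2: 1100011010
Mask low 2 bits: 10 = 2

2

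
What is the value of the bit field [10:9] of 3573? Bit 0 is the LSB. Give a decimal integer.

2

v = 00110111110101
Shift right by 9: 00110
Mask low 2 bits: 10 = 2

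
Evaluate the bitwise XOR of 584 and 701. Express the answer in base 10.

245

584 = 1001001000
701 = 1010111101
XOR → 0011110101 = 245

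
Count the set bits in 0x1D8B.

8

0x1D8B = 1110110001011
Count the 1s: 1 + 1 + 1 + 1 + 1 + 1 + 1 + 1 = 8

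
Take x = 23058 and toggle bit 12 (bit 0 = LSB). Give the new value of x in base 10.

x = 101101000010010
bit 12 is currently 1; toggle it via x ^ (1 << 12) = x ^ 4096
→ 100101000010010 = 18962

18962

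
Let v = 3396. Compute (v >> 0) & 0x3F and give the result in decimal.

4

v = 110101000100
Shift right by 0: 110101000100
Mask low 6 bits: 000100 = 4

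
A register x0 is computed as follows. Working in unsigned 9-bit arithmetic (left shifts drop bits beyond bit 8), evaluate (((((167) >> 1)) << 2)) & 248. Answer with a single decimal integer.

72

167 = 010100111
→ >> 1 → 001010011 = 83
→ << 2 (mod 2^9) → 101001100 = 332
248 = 011111000
→ & → 001001000 = 72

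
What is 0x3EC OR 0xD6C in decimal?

4076

0x3EC = 001111101100
0xD6C = 110101101100
 OR → 111111101100 = 4076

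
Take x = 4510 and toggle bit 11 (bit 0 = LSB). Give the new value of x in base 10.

x = 01000110011110
bit 11 is currently 0; toggle it via x ^ (1 << 11) = x ^ 2048
→ 01100110011110 = 6558

6558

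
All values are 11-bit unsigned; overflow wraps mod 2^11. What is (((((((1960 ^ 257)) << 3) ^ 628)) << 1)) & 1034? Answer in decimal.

1032

1960 = 11110101000
257 = 00100000001
→ ^ → 11010101001 = 1705
→ << 3 (mod 2^11) → 10101001000 = 1352
628 = 01001110100
→ ^ → 11100111100 = 1852
→ << 1 (mod 2^11) → 11001111000 = 1656
1034 = 10000001010
→ & → 10000001000 = 1032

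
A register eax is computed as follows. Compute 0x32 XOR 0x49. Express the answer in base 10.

0x32 = 0110010
0x49 = 1001001
XOR → 1111011 = 123

123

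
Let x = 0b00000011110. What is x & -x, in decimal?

x = 11110 = 30
-x (two's complement) = …00010
AND   = 00010 = 2
(x & -x isolates the lowest set bit of x.)

2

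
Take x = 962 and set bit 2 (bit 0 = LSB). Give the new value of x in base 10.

x = 1111000010
bit 2 is currently 0; set it via x | (1 << 2) = x | 4
→ 1111000110 = 966

966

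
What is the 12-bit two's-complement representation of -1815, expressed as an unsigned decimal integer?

2281

1815 in 12 bits: 011100010111
Invert: 100011101000
Add 1:  100011101001 = 2281
(Check: 2^12 - 1815 = 4096 - 1815 = 2281.)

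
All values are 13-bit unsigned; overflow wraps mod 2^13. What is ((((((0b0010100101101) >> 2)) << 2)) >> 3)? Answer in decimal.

0b0010100101101 = 0010100101101
→ >> 2 → 0000101001011 = 331
→ << 2 (mod 2^13) → 0010100101100 = 1324
→ >> 3 → 0000010100101 = 165

165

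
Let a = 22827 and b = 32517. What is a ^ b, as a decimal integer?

22827 = 101100100101011
32517 = 111111100000101
XOR → 010011000101110 = 9774

9774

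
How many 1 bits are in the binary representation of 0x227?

0x227 = 1000100111
Count the 1s: 1 + 1 + 1 + 1 + 1 = 5

5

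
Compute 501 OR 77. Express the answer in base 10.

509

501 = 111110101
77 = 001001101
 OR → 111111101 = 509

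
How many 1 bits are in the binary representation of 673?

673 = 1010100001
Count the 1s: 1 + 1 + 1 + 1 = 4

4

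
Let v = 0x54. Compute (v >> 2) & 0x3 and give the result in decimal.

1

v = 000001010100
Shift right by 2: 0000010101
Mask low 2 bits: 01 = 1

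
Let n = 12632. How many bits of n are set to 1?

6

12632 = 11000101011000
Count the 1s: 1 + 1 + 1 + 1 + 1 + 1 = 6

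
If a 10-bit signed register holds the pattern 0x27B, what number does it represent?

pattern = 1001111011 (MSB is 1 ⇒ negative)
Invert: 0110000100, add 1 → 0110000101 = 389, so the value is -389.
(Equivalently: 635 - 2^10 = 635 - 1024 = -389.)

-389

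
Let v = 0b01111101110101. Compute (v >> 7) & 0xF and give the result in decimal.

v = 01111101110101
Shift right by 7: 0111110
Mask low 4 bits: 1110 = 14

14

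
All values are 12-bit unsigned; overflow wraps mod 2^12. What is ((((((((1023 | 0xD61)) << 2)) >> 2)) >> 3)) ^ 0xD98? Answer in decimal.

1023 = 001111111111
0xD61 = 110101100001
→ | → 111111111111 = 4095
→ << 2 (mod 2^12) → 111111111100 = 4092
→ >> 2 → 001111111111 = 1023
→ >> 3 → 000001111111 = 127
0xD98 = 110110011000
→ ^ → 110111100111 = 3559

3559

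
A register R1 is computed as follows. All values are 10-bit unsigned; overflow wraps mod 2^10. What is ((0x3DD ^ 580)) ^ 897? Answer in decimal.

536

0x3DD = 1111011101
580 = 1001000100
→ ^ → 0110011001 = 409
897 = 1110000001
→ ^ → 1000011000 = 536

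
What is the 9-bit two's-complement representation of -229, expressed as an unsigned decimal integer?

229 in 9 bits: 011100101
Invert: 100011010
Add 1:  100011011 = 283
(Check: 2^9 - 229 = 512 - 229 = 283.)

283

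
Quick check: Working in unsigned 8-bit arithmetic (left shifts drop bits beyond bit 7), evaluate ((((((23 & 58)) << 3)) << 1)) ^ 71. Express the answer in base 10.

103

23 = 00010111
58 = 00111010
→ & → 00010010 = 18
→ << 3 (mod 2^8) → 10010000 = 144
→ << 1 (mod 2^8) → 00100000 = 32
71 = 01000111
→ ^ → 01100111 = 103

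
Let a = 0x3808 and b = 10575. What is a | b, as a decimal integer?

14671

0x3808 = 11100000001000
10575 = 10100101001111
 OR → 11100101001111 = 14671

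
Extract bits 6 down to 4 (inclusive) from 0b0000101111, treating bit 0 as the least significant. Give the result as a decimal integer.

2

v = 0000101111
Shift right by 4: 000010
Mask low 3 bits: 010 = 2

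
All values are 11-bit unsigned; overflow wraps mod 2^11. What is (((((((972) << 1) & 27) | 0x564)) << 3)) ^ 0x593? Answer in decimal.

972 = 01111001100
→ << 1 (mod 2^11) → 11110011000 = 1944
27 = 00000011011
→ & → 00000011000 = 24
0x564 = 10101100100
→ | → 10101111100 = 1404
→ << 3 (mod 2^11) → 01111100000 = 992
0x593 = 10110010011
→ ^ → 11001110011 = 1651

1651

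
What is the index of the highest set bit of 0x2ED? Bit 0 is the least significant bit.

9

0x2ED = 1011101101
The topmost 1 is at position 9 (since 2^9 = 512 ≤ 749 < 1024).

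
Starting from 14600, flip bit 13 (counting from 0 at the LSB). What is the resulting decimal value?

6408

x = 11100100001000
bit 13 is currently 1; toggle it via x ^ (1 << 13) = x ^ 8192
→ 01100100001000 = 6408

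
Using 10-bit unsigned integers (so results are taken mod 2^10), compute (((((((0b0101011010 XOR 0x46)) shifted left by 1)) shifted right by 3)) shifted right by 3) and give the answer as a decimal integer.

0b0101011010 = 0101011010
0x46 = 0001000110
→ XOR → 0100011100 = 284
→ shifted left by 1 (mod 2^10) → 1000111000 = 568
→ shifted right by 3 → 0001000111 = 71
→ shifted right by 3 → 0000001000 = 8

8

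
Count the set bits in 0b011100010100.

5

n = 11100010100
Count the 1s: 1 + 1 + 1 + 1 + 1 = 5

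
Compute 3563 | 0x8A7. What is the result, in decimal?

3567

3563 = 110111101011
0x8A7 = 100010100111
 OR → 110111101111 = 3567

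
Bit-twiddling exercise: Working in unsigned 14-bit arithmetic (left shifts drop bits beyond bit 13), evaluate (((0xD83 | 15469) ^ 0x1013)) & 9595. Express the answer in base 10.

0xD83 = 00110110000011
15469 = 11110001101101
→ | → 11110111101111 = 15855
0x1013 = 01000000010011
→ ^ → 10110111111100 = 11772
9595 = 10010101111011
→ & → 10010101111000 = 9592

9592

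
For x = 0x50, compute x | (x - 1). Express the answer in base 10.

95

x = 1010000 = 80
x - 1 = 1001111
OR    = 1011111 = 95
(x | (x - 1) sets all bits below the lowest set bit.)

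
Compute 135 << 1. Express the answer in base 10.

270

135 = 010000111
shift left by 1 → 100001110 = 270
(equivalently, 135 × 2^1 = 135 × 2)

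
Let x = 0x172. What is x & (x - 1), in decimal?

368

x = 101110010 = 370
x - 1 = 101110001
AND   = 101110000 = 368
(x & (x - 1) clears the lowest set bit of x.)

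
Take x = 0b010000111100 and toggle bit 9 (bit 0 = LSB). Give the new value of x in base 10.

x = 010000111100
bit 9 is currently 0; toggle it via x ^ (1 << 9) = x ^ 512
→ 011000111100 = 1596

1596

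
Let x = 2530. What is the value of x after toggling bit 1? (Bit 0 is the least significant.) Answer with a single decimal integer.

2528

x = 100111100010
bit 1 is currently 1; toggle it via x ^ (1 << 1) = x ^ 2
→ 100111100000 = 2528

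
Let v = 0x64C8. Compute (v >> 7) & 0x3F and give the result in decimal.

v = 110010011001000
Shift right by 7: 11001001
Mask low 6 bits: 001001 = 9

9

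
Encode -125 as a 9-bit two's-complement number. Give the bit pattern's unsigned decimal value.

125 in 9 bits: 001111101
Invert: 110000010
Add 1:  110000011 = 387
(Check: 2^9 - 125 = 512 - 125 = 387.)

387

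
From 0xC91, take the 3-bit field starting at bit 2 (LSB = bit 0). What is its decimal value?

v = 0110010010001
Shift right by 2: 01100100100
Mask low 3 bits: 100 = 4

4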